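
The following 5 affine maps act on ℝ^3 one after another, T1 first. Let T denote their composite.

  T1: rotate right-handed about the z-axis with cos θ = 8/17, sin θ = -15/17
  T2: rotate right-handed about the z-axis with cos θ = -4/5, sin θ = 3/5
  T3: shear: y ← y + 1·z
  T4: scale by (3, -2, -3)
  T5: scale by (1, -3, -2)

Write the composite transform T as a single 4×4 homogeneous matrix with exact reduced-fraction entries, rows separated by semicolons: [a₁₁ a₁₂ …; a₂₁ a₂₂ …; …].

T = [39/85 -252/85 0 0; 504/85 78/85 6 0; 0 0 6 0; 0 0 0 1]

T1 = [8/17 15/17 0 0; -15/17 8/17 0 0; 0 0 1 0; 0 0 0 1]
T2·T1 = [13/85 -84/85 0 0; 84/85 13/85 0 0; 0 0 1 0; 0 0 0 1]
T3·…·T1 = [13/85 -84/85 0 0; 84/85 13/85 1 0; 0 0 1 0; 0 0 0 1]
T4·…·T1 = [39/85 -252/85 0 0; -168/85 -26/85 -2 0; 0 0 -3 0; 0 0 0 1]
T5·…·T1 = [39/85 -252/85 0 0; 504/85 78/85 6 0; 0 0 6 0; 0 0 0 1]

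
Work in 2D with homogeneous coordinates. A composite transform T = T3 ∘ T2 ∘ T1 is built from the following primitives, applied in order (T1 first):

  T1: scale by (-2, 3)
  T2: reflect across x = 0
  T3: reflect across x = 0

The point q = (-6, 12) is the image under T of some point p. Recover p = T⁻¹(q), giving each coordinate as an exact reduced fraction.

p = (3, 4)

T1 = [-2 0 0; 0 3 0; 0 0 1]
T2·T1 = [2 0 0; 0 3 0; 0 0 1]
T3·…·T1 = [-2 0 0; 0 3 0; 0 0 1]
det M = -6; M⁻¹ = [-1/2 0 0; 0 1/3 0; 0 0 1]
M⁻¹ · (-6, 12)ᵀ = (3, 4)ᵀ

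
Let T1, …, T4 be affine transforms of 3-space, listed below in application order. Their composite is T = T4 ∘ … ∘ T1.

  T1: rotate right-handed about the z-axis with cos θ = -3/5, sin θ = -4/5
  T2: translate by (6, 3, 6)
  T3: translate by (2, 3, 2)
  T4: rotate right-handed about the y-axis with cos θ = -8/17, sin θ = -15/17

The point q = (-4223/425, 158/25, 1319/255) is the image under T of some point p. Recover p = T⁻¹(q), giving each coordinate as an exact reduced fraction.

p = (-1, 4/5, -5/3)

T1 = [-3/5 4/5 0 0; -4/5 -3/5 0 0; 0 0 1 0; 0 0 0 1]
T2·T1 = [-3/5 4/5 0 6; -4/5 -3/5 0 3; 0 0 1 6; 0 0 0 1]
T3·…·T1 = [-3/5 4/5 0 8; -4/5 -3/5 0 6; 0 0 1 8; 0 0 0 1]
T4·…·T1 = [24/85 -32/85 -15/17 -184/17; -4/5 -3/5 0 6; -9/17 12/17 -8/17 56/17; 0 0 0 1]
det M = 1; M⁻¹ = [24/85 -4/5 -9/17 48/5; -32/85 -3/5 12/17 -14/5; -15/17 0 -8/17 -8; 0 0 0 1]
M⁻¹ · (-4223/425, 158/25, 1319/255)ᵀ = (-1, 4/5, -5/3)ᵀ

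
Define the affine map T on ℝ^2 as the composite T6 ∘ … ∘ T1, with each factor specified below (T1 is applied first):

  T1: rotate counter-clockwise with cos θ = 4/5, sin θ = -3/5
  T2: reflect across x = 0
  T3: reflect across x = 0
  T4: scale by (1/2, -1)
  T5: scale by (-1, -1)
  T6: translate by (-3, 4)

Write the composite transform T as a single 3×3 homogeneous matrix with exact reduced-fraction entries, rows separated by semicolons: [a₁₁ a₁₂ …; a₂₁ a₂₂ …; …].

T = [-2/5 -3/10 -3; -3/5 4/5 4; 0 0 1]

T1 = [4/5 3/5 0; -3/5 4/5 0; 0 0 1]
T2·T1 = [-4/5 -3/5 0; -3/5 4/5 0; 0 0 1]
T3·…·T1 = [4/5 3/5 0; -3/5 4/5 0; 0 0 1]
T4·…·T1 = [2/5 3/10 0; 3/5 -4/5 0; 0 0 1]
T5·…·T1 = [-2/5 -3/10 0; -3/5 4/5 0; 0 0 1]
T6·…·T1 = [-2/5 -3/10 -3; -3/5 4/5 4; 0 0 1]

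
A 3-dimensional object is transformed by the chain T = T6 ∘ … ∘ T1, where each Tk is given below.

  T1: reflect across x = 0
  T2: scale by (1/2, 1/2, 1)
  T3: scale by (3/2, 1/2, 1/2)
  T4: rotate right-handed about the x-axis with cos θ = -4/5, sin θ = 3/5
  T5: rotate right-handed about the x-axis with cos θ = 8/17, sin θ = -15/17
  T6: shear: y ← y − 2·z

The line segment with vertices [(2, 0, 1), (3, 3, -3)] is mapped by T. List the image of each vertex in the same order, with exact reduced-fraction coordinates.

T1 reflect across x = 0: (2, 0, 1) → (-2, 0, 1); (3, 3, -3) → (-3, 3, -3)
T2 scale by (1/2, 1/2, 1): (-2, 0, 1) → (-1, 0, 1); (-3, 3, -3) → (-3/2, 3/2, -3)
T3 scale by (3/2, 1/2, 1/2): (-1, 0, 1) → (-3/2, 0, 1/2); (-3/2, 3/2, -3) → (-9/4, 3/4, -3/2)
T4 rotate right-handed about the x-axis with cos θ = -4/5, sin θ = 3/5: (-3/2, 0, 1/2) → (-3/2, -3/10, -2/5); (-9/4, 3/4, -3/2) → (-9/4, 3/10, 33/20)
T5 rotate right-handed about the x-axis with cos θ = 8/17, sin θ = -15/17: (-3/2, -3/10, -2/5) → (-3/2, -42/85, 13/170); (-9/4, 3/10, 33/20) → (-9/4, 543/340, 87/170)
T6 shear: y ← y − 2·z: (-3/2, -42/85, 13/170) → (-3/2, -11/17, 13/170); (-9/4, 543/340, 87/170) → (-9/4, 39/68, 87/170)

image vertices: (-3/2, -11/17, 13/170), (-9/4, 39/68, 87/170)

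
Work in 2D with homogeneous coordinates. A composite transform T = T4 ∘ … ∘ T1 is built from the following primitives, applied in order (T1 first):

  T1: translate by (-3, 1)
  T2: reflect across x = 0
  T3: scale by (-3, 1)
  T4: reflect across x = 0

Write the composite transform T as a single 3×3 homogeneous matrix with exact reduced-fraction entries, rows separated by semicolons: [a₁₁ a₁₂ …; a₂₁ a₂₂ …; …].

T1 = [1 0 -3; 0 1 1; 0 0 1]
T2·T1 = [-1 0 3; 0 1 1; 0 0 1]
T3·…·T1 = [3 0 -9; 0 1 1; 0 0 1]
T4·…·T1 = [-3 0 9; 0 1 1; 0 0 1]

T = [-3 0 9; 0 1 1; 0 0 1]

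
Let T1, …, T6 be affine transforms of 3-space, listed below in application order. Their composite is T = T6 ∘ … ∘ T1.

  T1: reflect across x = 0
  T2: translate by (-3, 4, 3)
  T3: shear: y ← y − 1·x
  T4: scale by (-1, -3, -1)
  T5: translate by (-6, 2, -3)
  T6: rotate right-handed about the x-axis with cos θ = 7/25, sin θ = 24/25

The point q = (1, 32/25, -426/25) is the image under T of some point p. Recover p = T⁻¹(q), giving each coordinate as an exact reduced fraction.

T1 = [-1 0 0 0; 0 1 0 0; 0 0 1 0; 0 0 0 1]
T2·T1 = [-1 0 0 -3; 0 1 0 4; 0 0 1 3; 0 0 0 1]
T3·…·T1 = [-1 0 0 -3; 1 1 0 7; 0 0 1 3; 0 0 0 1]
T4·…·T1 = [1 0 0 3; -3 -3 0 -21; 0 0 -1 -3; 0 0 0 1]
T5·…·T1 = [1 0 0 -3; -3 -3 0 -19; 0 0 -1 -6; 0 0 0 1]
T6·…·T1 = [1 0 0 -3; -21/25 -21/25 24/25 11/25; -72/25 -72/25 -7/25 -498/25; 0 0 0 1]
det M = 3; M⁻¹ = [1 0 0 3; -1 -7/75 -8/25 -28/3; 0 24/25 -7/25 -6; 0 0 0 1]
M⁻¹ · (1, 32/25, -426/25)ᵀ = (4, -5, 0)ᵀ

p = (4, -5, 0)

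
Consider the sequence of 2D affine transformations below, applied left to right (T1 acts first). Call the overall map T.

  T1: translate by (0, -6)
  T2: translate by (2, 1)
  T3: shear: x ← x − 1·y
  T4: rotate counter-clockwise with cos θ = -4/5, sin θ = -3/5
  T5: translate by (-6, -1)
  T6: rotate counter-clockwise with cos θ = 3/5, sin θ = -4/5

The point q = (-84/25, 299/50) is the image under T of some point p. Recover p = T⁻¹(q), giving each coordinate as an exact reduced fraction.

T1 = [1 0 0; 0 1 -6; 0 0 1]
T2·T1 = [1 0 2; 0 1 -5; 0 0 1]
T3·…·T1 = [1 -1 7; 0 1 -5; 0 0 1]
T4·…·T1 = [-4/5 7/5 -43/5; -3/5 -1/5 -1/5; 0 0 1]
T5·…·T1 = [-4/5 7/5 -73/5; -3/5 -1/5 -6/5; 0 0 1]
T6·…·T1 = [-24/25 17/25 -243/25; 7/25 -31/25 274/25; 0 0 1]
det M = 1; M⁻¹ = [-31/25 -17/25 -23/5; -7/25 -24/25 39/5; 0 0 1]
M⁻¹ · (-84/25, 299/50)ᵀ = (-9/2, 3)ᵀ

p = (-9/2, 3)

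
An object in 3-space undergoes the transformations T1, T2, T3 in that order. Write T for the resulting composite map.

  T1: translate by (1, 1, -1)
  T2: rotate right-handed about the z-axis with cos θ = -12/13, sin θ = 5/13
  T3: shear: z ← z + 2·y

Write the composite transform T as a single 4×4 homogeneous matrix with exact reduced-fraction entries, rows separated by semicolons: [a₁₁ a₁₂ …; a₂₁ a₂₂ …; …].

T = [-12/13 -5/13 0 -17/13; 5/13 -12/13 0 -7/13; 10/13 -24/13 1 -27/13; 0 0 0 1]

T1 = [1 0 0 1; 0 1 0 1; 0 0 1 -1; 0 0 0 1]
T2·T1 = [-12/13 -5/13 0 -17/13; 5/13 -12/13 0 -7/13; 0 0 1 -1; 0 0 0 1]
T3·…·T1 = [-12/13 -5/13 0 -17/13; 5/13 -12/13 0 -7/13; 10/13 -24/13 1 -27/13; 0 0 0 1]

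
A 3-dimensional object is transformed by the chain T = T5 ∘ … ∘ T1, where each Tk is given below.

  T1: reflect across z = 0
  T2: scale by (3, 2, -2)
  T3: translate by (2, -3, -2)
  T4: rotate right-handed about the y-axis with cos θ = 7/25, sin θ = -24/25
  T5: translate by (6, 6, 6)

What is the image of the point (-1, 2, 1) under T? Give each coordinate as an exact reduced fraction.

T1 reflect across z = 0: (-1, 2, 1) → (-1, 2, -1)
T2 scale by (3, 2, -2): (-1, 2, -1) → (-3, 4, 2)
T3 translate by (2, -3, -2): (-3, 4, 2) → (-1, 1, 0)
T4 rotate right-handed about the y-axis with cos θ = 7/25, sin θ = -24/25: (-1, 1, 0) → (-7/25, 1, -24/25)
T5 translate by (6, 6, 6): (-7/25, 1, -24/25) → (143/25, 7, 126/25)

T(p) = (143/25, 7, 126/25)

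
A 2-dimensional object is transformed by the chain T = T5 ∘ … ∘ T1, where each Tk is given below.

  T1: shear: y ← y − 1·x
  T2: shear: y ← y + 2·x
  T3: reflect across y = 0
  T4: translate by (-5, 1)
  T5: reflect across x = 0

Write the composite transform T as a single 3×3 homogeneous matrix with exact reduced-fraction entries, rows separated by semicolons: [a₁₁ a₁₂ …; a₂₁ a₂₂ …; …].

T = [-1 0 5; -1 -1 1; 0 0 1]

T1 = [1 0 0; -1 1 0; 0 0 1]
T2·T1 = [1 0 0; 1 1 0; 0 0 1]
T3·…·T1 = [1 0 0; -1 -1 0; 0 0 1]
T4·…·T1 = [1 0 -5; -1 -1 1; 0 0 1]
T5·…·T1 = [-1 0 5; -1 -1 1; 0 0 1]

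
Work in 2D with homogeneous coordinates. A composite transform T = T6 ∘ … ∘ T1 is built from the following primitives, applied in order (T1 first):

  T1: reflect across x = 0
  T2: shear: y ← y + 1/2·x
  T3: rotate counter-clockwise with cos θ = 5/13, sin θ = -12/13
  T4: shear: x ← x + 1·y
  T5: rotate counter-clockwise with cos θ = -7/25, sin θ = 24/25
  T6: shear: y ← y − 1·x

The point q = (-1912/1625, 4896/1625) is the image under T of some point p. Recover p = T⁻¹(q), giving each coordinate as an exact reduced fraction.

T1 = [-1 0 0; 0 1 0; 0 0 1]
T2·T1 = [-1 0 0; -1/2 1 0; 0 0 1]
T3·…·T1 = [-11/13 12/13 0; 19/26 5/13 0; 0 0 1]
T4·…·T1 = [-3/26 17/13 0; 19/26 5/13 0; 0 0 1]
T5·…·T1 = [-87/130 -239/325 0; -41/130 373/325 0; 0 0 1]
T6·…·T1 = [-87/130 -239/325 0; 23/65 612/325 0; 0 0 1]
det M = -1; M⁻¹ = [-612/325 -239/325 0; 23/65 87/130 0; 0 0 1]
M⁻¹ · (-1912/1625, 4896/1625)ᵀ = (0, 8/5)ᵀ

p = (0, 8/5)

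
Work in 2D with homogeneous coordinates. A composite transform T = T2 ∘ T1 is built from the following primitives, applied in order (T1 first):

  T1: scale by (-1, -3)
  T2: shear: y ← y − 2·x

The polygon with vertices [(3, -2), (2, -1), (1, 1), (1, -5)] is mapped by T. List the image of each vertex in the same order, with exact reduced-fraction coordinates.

T1 scale by (-1, -3): (3, -2) → (-3, 6); (2, -1) → (-2, 3); (1, 1) → (-1, -3); (1, -5) → (-1, 15)
T2 shear: y ← y − 2·x: (-3, 6) → (-3, 12); (-2, 3) → (-2, 7); (-1, -3) → (-1, -1); (-1, 15) → (-1, 17)

image vertices: (-3, 12), (-2, 7), (-1, -1), (-1, 17)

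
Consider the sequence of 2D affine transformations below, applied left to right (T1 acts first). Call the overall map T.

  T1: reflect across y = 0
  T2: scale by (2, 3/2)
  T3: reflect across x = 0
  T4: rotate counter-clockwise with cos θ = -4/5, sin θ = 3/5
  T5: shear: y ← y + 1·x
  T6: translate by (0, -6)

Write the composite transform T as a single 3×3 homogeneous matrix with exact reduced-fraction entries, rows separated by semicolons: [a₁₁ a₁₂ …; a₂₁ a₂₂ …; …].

T = [8/5 9/10 0; 2/5 21/10 -6; 0 0 1]

T1 = [1 0 0; 0 -1 0; 0 0 1]
T2·T1 = [2 0 0; 0 -3/2 0; 0 0 1]
T3·…·T1 = [-2 0 0; 0 -3/2 0; 0 0 1]
T4·…·T1 = [8/5 9/10 0; -6/5 6/5 0; 0 0 1]
T5·…·T1 = [8/5 9/10 0; 2/5 21/10 0; 0 0 1]
T6·…·T1 = [8/5 9/10 0; 2/5 21/10 -6; 0 0 1]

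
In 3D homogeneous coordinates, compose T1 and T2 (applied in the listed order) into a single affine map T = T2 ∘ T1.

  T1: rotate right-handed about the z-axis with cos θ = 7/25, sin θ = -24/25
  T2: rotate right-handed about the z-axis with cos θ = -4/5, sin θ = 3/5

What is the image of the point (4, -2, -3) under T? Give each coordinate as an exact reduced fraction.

T1 rotate right-handed about the z-axis with cos θ = 7/25, sin θ = -24/25: (4, -2, -3) → (-4/5, -22/5, -3)
T2 rotate right-handed about the z-axis with cos θ = -4/5, sin θ = 3/5: (-4/5, -22/5, -3) → (82/25, 76/25, -3)

T(p) = (82/25, 76/25, -3)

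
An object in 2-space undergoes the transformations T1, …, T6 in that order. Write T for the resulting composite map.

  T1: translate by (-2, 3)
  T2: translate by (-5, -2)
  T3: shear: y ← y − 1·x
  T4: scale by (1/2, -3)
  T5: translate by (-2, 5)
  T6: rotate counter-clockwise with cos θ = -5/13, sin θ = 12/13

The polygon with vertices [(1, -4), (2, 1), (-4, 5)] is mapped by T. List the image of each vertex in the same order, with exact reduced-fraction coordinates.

image vertices: (73/13, -40/13), (33/2, 2), (1179/26, 140/13)

T1 translate by (-2, 3): (1, -4) → (-1, -1); (2, 1) → (0, 4); (-4, 5) → (-6, 8)
T2 translate by (-5, -2): (-1, -1) → (-6, -3); (0, 4) → (-5, 2); (-6, 8) → (-11, 6)
T3 shear: y ← y − 1·x: (-6, -3) → (-6, 3); (-5, 2) → (-5, 7); (-11, 6) → (-11, 17)
T4 scale by (1/2, -3): (-6, 3) → (-3, -9); (-5, 7) → (-5/2, -21); (-11, 17) → (-11/2, -51)
T5 translate by (-2, 5): (-3, -9) → (-5, -4); (-5/2, -21) → (-9/2, -16); (-11/2, -51) → (-15/2, -46)
T6 rotate counter-clockwise with cos θ = -5/13, sin θ = 12/13: (-5, -4) → (73/13, -40/13); (-9/2, -16) → (33/2, 2); (-15/2, -46) → (1179/26, 140/13)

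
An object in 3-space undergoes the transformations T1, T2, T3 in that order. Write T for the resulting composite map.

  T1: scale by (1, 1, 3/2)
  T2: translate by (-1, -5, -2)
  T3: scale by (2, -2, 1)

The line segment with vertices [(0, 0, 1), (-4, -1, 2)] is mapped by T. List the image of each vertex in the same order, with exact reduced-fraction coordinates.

T1 scale by (1, 1, 3/2): (0, 0, 1) → (0, 0, 3/2); (-4, -1, 2) → (-4, -1, 3)
T2 translate by (-1, -5, -2): (0, 0, 3/2) → (-1, -5, -1/2); (-4, -1, 3) → (-5, -6, 1)
T3 scale by (2, -2, 1): (-1, -5, -1/2) → (-2, 10, -1/2); (-5, -6, 1) → (-10, 12, 1)

image vertices: (-2, 10, -1/2), (-10, 12, 1)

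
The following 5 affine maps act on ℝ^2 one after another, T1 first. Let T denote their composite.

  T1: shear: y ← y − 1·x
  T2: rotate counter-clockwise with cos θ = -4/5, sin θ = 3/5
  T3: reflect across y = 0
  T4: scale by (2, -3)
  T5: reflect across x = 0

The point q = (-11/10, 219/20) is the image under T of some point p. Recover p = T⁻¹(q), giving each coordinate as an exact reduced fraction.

T1 = [1 0 0; -1 1 0; 0 0 1]
T2·T1 = [-1/5 -3/5 0; 7/5 -4/5 0; 0 0 1]
T3·…·T1 = [-1/5 -3/5 0; -7/5 4/5 0; 0 0 1]
T4·…·T1 = [-2/5 -6/5 0; 21/5 -12/5 0; 0 0 1]
T5·…·T1 = [2/5 6/5 0; 21/5 -12/5 0; 0 0 1]
det M = -6; M⁻¹ = [2/5 1/5 0; 7/10 -1/15 0; 0 0 1]
M⁻¹ · (-11/10, 219/20)ᵀ = (7/4, -3/2)ᵀ

p = (7/4, -3/2)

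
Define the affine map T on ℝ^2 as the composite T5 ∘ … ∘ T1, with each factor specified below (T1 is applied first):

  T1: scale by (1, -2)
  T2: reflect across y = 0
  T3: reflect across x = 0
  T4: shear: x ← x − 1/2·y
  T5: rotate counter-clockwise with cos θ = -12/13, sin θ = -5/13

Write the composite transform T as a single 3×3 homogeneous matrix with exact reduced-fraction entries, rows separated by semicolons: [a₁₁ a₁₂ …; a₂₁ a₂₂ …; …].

T = [12/13 22/13 0; 5/13 -19/13 0; 0 0 1]

T1 = [1 0 0; 0 -2 0; 0 0 1]
T2·T1 = [1 0 0; 0 2 0; 0 0 1]
T3·…·T1 = [-1 0 0; 0 2 0; 0 0 1]
T4·…·T1 = [-1 -1 0; 0 2 0; 0 0 1]
T5·…·T1 = [12/13 22/13 0; 5/13 -19/13 0; 0 0 1]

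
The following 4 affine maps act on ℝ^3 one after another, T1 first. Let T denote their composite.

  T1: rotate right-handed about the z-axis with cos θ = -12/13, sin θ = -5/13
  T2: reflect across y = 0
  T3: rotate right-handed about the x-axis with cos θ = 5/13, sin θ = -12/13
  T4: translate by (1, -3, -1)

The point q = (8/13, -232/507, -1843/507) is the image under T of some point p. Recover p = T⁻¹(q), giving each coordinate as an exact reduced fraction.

T1 = [-12/13 5/13 0 0; -5/13 -12/13 0 0; 0 0 1 0; 0 0 0 1]
T2·T1 = [-12/13 5/13 0 0; 5/13 12/13 0 0; 0 0 1 0; 0 0 0 1]
T3·…·T1 = [-12/13 5/13 0 0; 25/169 60/169 12/13 0; -60/169 -144/169 5/13 0; 0 0 0 1]
T4·…·T1 = [-12/13 5/13 0 1; 25/169 60/169 12/13 -3; -60/169 -144/169 5/13 -1; 0 0 0 1]
det M = -1; M⁻¹ = [-12/13 25/169 -60/169 171/169; 5/13 60/169 -144/169 -29/169; 0 12/13 5/13 41/13; 0 0 0 1]
M⁻¹ · (8/13, -232/507, -1843/507)ᵀ = (5/3, 3, 4/3)ᵀ

p = (5/3, 3, 4/3)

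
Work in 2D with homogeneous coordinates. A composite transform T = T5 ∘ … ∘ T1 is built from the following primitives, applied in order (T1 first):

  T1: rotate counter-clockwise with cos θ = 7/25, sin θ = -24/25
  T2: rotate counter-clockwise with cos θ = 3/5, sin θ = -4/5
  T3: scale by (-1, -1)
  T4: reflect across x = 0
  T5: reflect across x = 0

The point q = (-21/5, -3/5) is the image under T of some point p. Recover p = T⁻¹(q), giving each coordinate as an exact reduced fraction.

p = (-3, 3)

T1 = [7/25 24/25 0; -24/25 7/25 0; 0 0 1]
T2·T1 = [-3/5 4/5 0; -4/5 -3/5 0; 0 0 1]
T3·…·T1 = [3/5 -4/5 0; 4/5 3/5 0; 0 0 1]
T4·…·T1 = [-3/5 4/5 0; 4/5 3/5 0; 0 0 1]
T5·…·T1 = [3/5 -4/5 0; 4/5 3/5 0; 0 0 1]
det M = 1; M⁻¹ = [3/5 4/5 0; -4/5 3/5 0; 0 0 1]
M⁻¹ · (-21/5, -3/5)ᵀ = (-3, 3)ᵀ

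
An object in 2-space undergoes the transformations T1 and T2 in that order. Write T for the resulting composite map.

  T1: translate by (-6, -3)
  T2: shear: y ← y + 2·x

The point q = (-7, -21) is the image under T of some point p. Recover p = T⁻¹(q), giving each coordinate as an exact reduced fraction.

p = (-1, -4)

T1 = [1 0 -6; 0 1 -3; 0 0 1]
T2·T1 = [1 0 -6; 2 1 -15; 0 0 1]
det M = 1; M⁻¹ = [1 0 6; -2 1 3; 0 0 1]
M⁻¹ · (-7, -21)ᵀ = (-1, -4)ᵀ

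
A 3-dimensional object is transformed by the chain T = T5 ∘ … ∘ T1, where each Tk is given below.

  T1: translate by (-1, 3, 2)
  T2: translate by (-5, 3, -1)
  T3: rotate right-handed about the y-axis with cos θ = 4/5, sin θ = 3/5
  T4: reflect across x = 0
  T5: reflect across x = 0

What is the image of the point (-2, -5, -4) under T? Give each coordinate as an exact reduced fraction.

T(p) = (-41/5, 1, 12/5)

T1 translate by (-1, 3, 2): (-2, -5, -4) → (-3, -2, -2)
T2 translate by (-5, 3, -1): (-3, -2, -2) → (-8, 1, -3)
T3 rotate right-handed about the y-axis with cos θ = 4/5, sin θ = 3/5: (-8, 1, -3) → (-41/5, 1, 12/5)
T4 reflect across x = 0: (-41/5, 1, 12/5) → (41/5, 1, 12/5)
T5 reflect across x = 0: (41/5, 1, 12/5) → (-41/5, 1, 12/5)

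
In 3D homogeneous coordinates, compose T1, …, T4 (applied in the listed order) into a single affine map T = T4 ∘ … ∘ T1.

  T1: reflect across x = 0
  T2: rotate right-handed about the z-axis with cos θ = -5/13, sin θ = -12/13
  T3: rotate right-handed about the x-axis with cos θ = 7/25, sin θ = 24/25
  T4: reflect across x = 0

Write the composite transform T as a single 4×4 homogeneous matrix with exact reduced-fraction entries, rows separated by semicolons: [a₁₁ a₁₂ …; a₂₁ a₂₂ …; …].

T = [-5/13 -12/13 0 0; 84/325 -7/65 -24/25 0; 288/325 -24/65 7/25 0; 0 0 0 1]

T1 = [-1 0 0 0; 0 1 0 0; 0 0 1 0; 0 0 0 1]
T2·T1 = [5/13 12/13 0 0; 12/13 -5/13 0 0; 0 0 1 0; 0 0 0 1]
T3·…·T1 = [5/13 12/13 0 0; 84/325 -7/65 -24/25 0; 288/325 -24/65 7/25 0; 0 0 0 1]
T4·…·T1 = [-5/13 -12/13 0 0; 84/325 -7/65 -24/25 0; 288/325 -24/65 7/25 0; 0 0 0 1]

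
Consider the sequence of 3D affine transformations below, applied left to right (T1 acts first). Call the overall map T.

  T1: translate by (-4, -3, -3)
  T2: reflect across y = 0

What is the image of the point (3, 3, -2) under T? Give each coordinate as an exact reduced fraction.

T(p) = (-1, 0, -5)

T1 translate by (-4, -3, -3): (3, 3, -2) → (-1, 0, -5)
T2 reflect across y = 0: (-1, 0, -5) → (-1, 0, -5)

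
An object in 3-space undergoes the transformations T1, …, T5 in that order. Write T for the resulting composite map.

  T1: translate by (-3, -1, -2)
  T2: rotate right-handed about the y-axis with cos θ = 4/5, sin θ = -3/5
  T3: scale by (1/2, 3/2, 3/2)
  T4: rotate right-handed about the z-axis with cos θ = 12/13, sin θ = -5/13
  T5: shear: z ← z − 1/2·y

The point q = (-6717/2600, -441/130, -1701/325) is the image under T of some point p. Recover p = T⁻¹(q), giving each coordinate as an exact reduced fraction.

T1 = [1 0 0 -3; 0 1 0 -1; 0 0 1 -2; 0 0 0 1]
T2·T1 = [4/5 0 -3/5 -6/5; 0 1 0 -1; 3/5 0 4/5 -17/5; 0 0 0 1]
T3·…·T1 = [2/5 0 -3/10 -3/5; 0 3/2 0 -3/2; 9/10 0 6/5 -51/10; 0 0 0 1]
T4·…·T1 = [24/65 15/26 -18/65 -147/130; -2/13 18/13 3/26 -15/13; 9/10 0 6/5 -51/10; 0 0 0 1]
T5·…·T1 = [24/65 15/26 -18/65 -147/130; -2/13 18/13 3/26 -15/13; 127/130 -9/13 297/260 -294/65; 0 0 0 1]
det M = 9/8; M⁻¹ = [96/65 -27/65 2/5 3; 10/39 8/13 0 1; -72/65 142/195 8/15 2; 0 0 0 1]
M⁻¹ · (-6717/2600, -441/130, -1701/325)ᵀ = (-3/2, -7/4, -2/5)ᵀ

p = (-3/2, -7/4, -2/5)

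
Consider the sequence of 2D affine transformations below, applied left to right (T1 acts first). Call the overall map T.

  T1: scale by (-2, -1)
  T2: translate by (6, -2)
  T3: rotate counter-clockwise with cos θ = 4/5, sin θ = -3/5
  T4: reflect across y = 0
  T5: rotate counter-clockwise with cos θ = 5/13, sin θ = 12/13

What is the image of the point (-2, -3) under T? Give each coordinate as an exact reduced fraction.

T1 scale by (-2, -1): (-2, -3) → (4, 3)
T2 translate by (6, -2): (4, 3) → (10, 1)
T3 rotate counter-clockwise with cos θ = 4/5, sin θ = -3/5: (10, 1) → (43/5, -26/5)
T4 reflect across y = 0: (43/5, -26/5) → (43/5, 26/5)
T5 rotate counter-clockwise with cos θ = 5/13, sin θ = 12/13: (43/5, 26/5) → (-97/65, 646/65)

T(p) = (-97/65, 646/65)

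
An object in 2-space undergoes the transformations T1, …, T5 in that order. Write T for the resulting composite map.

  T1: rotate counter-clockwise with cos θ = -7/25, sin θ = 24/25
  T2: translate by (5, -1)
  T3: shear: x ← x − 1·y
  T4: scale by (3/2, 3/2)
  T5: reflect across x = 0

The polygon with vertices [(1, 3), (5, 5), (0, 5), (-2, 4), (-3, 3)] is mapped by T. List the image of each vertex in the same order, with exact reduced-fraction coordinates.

T1 rotate counter-clockwise with cos θ = -7/25, sin θ = 24/25: (1, 3) → (-79/25, 3/25); (5, 5) → (-31/5, 17/5); (0, 5) → (-24/5, -7/5); (-2, 4) → (-82/25, -76/25); (-3, 3) → (-51/25, -93/25)
T2 translate by (5, -1): (-79/25, 3/25) → (46/25, -22/25); (-31/5, 17/5) → (-6/5, 12/5); (-24/5, -7/5) → (1/5, -12/5); (-82/25, -76/25) → (43/25, -101/25); (-51/25, -93/25) → (74/25, -118/25)
T3 shear: x ← x − 1·y: (46/25, -22/25) → (68/25, -22/25); (-6/5, 12/5) → (-18/5, 12/5); (1/5, -12/5) → (13/5, -12/5); (43/25, -101/25) → (144/25, -101/25); (74/25, -118/25) → (192/25, -118/25)
T4 scale by (3/2, 3/2): (68/25, -22/25) → (102/25, -33/25); (-18/5, 12/5) → (-27/5, 18/5); (13/5, -12/5) → (39/10, -18/5); (144/25, -101/25) → (216/25, -303/50); (192/25, -118/25) → (288/25, -177/25)
T5 reflect across x = 0: (102/25, -33/25) → (-102/25, -33/25); (-27/5, 18/5) → (27/5, 18/5); (39/10, -18/5) → (-39/10, -18/5); (216/25, -303/50) → (-216/25, -303/50); (288/25, -177/25) → (-288/25, -177/25)

image vertices: (-102/25, -33/25), (27/5, 18/5), (-39/10, -18/5), (-216/25, -303/50), (-288/25, -177/25)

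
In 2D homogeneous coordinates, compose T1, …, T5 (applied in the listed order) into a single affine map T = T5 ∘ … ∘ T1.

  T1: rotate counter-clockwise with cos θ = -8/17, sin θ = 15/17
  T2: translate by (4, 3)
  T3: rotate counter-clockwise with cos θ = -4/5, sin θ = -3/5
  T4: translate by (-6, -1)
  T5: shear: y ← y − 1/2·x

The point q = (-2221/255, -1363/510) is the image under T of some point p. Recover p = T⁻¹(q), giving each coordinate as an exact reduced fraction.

T1 = [-8/17 -15/17 0; 15/17 -8/17 0; 0 0 1]
T2·T1 = [-8/17 -15/17 4; 15/17 -8/17 3; 0 0 1]
T3·…·T1 = [77/85 36/85 -7/5; -36/85 77/85 -24/5; 0 0 1]
T4·…·T1 = [77/85 36/85 -37/5; -36/85 77/85 -29/5; 0 0 1]
T5·…·T1 = [77/85 36/85 -37/5; -149/170 59/85 -21/10; 0 0 1]
det M = 1; M⁻¹ = [59/85 -36/85 361/85; 149/170 77/85 713/85; 0 0 1]
M⁻¹ · (-2221/255, -1363/510)ᵀ = (-2/3, -5/3)ᵀ

p = (-2/3, -5/3)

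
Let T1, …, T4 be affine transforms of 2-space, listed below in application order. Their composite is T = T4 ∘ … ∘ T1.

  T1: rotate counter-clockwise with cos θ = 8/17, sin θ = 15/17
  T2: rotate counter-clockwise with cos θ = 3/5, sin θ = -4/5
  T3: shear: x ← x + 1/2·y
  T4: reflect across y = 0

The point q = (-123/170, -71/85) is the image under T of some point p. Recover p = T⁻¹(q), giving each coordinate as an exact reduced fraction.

p = (-1, 1)

T1 = [8/17 -15/17 0; 15/17 8/17 0; 0 0 1]
T2·T1 = [84/85 -13/85 0; 13/85 84/85 0; 0 0 1]
T3·…·T1 = [181/170 29/85 0; 13/85 84/85 0; 0 0 1]
T4·…·T1 = [181/170 29/85 0; -13/85 -84/85 0; 0 0 1]
det M = -1; M⁻¹ = [84/85 29/85 0; -13/85 -181/170 0; 0 0 1]
M⁻¹ · (-123/170, -71/85)ᵀ = (-1, 1)ᵀ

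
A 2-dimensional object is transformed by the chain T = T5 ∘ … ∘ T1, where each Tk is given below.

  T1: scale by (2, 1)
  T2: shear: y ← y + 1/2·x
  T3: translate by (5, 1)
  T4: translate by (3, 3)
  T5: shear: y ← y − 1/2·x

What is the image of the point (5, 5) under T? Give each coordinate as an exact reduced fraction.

T1 scale by (2, 1): (5, 5) → (10, 5)
T2 shear: y ← y + 1/2·x: (10, 5) → (10, 10)
T3 translate by (5, 1): (10, 10) → (15, 11)
T4 translate by (3, 3): (15, 11) → (18, 14)
T5 shear: y ← y − 1/2·x: (18, 14) → (18, 5)

T(p) = (18, 5)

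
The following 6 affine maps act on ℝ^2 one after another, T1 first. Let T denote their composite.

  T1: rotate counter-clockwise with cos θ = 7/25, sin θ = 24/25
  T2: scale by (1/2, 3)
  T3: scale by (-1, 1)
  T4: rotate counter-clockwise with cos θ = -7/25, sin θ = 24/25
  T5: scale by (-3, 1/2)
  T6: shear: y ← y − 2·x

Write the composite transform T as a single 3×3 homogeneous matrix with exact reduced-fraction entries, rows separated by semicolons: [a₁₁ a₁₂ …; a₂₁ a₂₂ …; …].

T = [10221/1250 1764/625 0; -2103/125 -1383/250 0; 0 0 1]

T1 = [7/25 -24/25 0; 24/25 7/25 0; 0 0 1]
T2·T1 = [7/50 -12/25 0; 72/25 21/25 0; 0 0 1]
T3·…·T1 = [-7/50 12/25 0; 72/25 21/25 0; 0 0 1]
T4·…·T1 = [-3407/1250 -588/625 0; -588/625 141/625 0; 0 0 1]
T5·…·T1 = [10221/1250 1764/625 0; -294/625 141/1250 0; 0 0 1]
T6·…·T1 = [10221/1250 1764/625 0; -2103/125 -1383/250 0; 0 0 1]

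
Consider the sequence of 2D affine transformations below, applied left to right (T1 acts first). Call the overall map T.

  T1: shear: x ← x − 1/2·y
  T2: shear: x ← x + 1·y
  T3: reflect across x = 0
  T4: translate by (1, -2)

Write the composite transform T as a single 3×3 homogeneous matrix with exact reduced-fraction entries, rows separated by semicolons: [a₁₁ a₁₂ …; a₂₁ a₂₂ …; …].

T1 = [1 -1/2 0; 0 1 0; 0 0 1]
T2·T1 = [1 1/2 0; 0 1 0; 0 0 1]
T3·…·T1 = [-1 -1/2 0; 0 1 0; 0 0 1]
T4·…·T1 = [-1 -1/2 1; 0 1 -2; 0 0 1]

T = [-1 -1/2 1; 0 1 -2; 0 0 1]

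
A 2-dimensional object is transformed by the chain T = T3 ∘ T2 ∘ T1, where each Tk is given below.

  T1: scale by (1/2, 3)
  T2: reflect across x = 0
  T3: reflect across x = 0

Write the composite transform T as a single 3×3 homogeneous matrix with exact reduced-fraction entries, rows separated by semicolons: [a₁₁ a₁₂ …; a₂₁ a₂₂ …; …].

T = [1/2 0 0; 0 3 0; 0 0 1]

T1 = [1/2 0 0; 0 3 0; 0 0 1]
T2·T1 = [-1/2 0 0; 0 3 0; 0 0 1]
T3·…·T1 = [1/2 0 0; 0 3 0; 0 0 1]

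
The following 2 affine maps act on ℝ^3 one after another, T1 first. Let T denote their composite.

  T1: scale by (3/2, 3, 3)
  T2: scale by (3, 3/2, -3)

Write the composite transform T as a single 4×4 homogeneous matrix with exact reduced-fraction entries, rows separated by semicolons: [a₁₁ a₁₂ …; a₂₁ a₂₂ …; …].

T = [9/2 0 0 0; 0 9/2 0 0; 0 0 -9 0; 0 0 0 1]

T1 = [3/2 0 0 0; 0 3 0 0; 0 0 3 0; 0 0 0 1]
T2·T1 = [9/2 0 0 0; 0 9/2 0 0; 0 0 -9 0; 0 0 0 1]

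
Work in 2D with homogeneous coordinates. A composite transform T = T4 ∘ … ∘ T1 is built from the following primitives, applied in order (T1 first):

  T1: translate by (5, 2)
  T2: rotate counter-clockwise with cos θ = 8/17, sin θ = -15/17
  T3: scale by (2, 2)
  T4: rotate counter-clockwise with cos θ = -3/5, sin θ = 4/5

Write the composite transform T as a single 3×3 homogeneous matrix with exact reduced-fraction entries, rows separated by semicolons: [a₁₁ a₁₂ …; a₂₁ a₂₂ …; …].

T1 = [1 0 5; 0 1 2; 0 0 1]
T2·T1 = [8/17 15/17 70/17; -15/17 8/17 -59/17; 0 0 1]
T3·…·T1 = [16/17 30/17 140/17; -30/17 16/17 -118/17; 0 0 1]
T4·…·T1 = [72/85 -154/85 52/85; 154/85 72/85 914/85; 0 0 1]

T = [72/85 -154/85 52/85; 154/85 72/85 914/85; 0 0 1]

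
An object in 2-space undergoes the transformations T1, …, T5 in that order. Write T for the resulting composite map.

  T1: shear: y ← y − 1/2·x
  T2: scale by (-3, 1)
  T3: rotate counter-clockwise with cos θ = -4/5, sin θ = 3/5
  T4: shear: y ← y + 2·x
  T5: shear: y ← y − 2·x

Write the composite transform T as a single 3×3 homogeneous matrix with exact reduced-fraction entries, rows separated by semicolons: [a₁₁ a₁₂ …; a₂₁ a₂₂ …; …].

T1 = [1 0 0; -1/2 1 0; 0 0 1]
T2·T1 = [-3 0 0; -1/2 1 0; 0 0 1]
T3·…·T1 = [27/10 -3/5 0; -7/5 -4/5 0; 0 0 1]
T4·…·T1 = [27/10 -3/5 0; 4 -2 0; 0 0 1]
T5·…·T1 = [27/10 -3/5 0; -7/5 -4/5 0; 0 0 1]

T = [27/10 -3/5 0; -7/5 -4/5 0; 0 0 1]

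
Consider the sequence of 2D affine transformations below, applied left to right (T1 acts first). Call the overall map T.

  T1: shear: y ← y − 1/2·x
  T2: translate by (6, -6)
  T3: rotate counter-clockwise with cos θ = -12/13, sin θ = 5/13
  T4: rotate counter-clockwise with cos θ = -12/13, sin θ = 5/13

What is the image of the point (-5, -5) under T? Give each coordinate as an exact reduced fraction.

T(p) = (-901/169, -2263/338)

T1 shear: y ← y − 1/2·x: (-5, -5) → (-5, -5/2)
T2 translate by (6, -6): (-5, -5/2) → (1, -17/2)
T3 rotate counter-clockwise with cos θ = -12/13, sin θ = 5/13: (1, -17/2) → (61/26, 107/13)
T4 rotate counter-clockwise with cos θ = -12/13, sin θ = 5/13: (61/26, 107/13) → (-901/169, -2263/338)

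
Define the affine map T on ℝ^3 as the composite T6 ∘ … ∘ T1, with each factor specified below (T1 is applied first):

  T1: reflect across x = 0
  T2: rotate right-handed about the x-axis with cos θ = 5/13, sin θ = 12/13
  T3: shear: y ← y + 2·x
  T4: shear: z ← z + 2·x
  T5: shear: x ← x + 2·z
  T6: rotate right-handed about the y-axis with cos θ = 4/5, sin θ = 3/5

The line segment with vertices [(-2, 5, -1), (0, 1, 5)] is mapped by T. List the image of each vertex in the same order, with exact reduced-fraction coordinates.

image vertices: (1281/65, 89/13, -292/65), (407/65, -55/13, -74/65)

T1 reflect across x = 0: (-2, 5, -1) → (2, 5, -1); (0, 1, 5) → (0, 1, 5)
T2 rotate right-handed about the x-axis with cos θ = 5/13, sin θ = 12/13: (2, 5, -1) → (2, 37/13, 55/13); (0, 1, 5) → (0, -55/13, 37/13)
T3 shear: y ← y + 2·x: (2, 37/13, 55/13) → (2, 89/13, 55/13); (0, -55/13, 37/13) → (0, -55/13, 37/13)
T4 shear: z ← z + 2·x: (2, 89/13, 55/13) → (2, 89/13, 107/13); (0, -55/13, 37/13) → (0, -55/13, 37/13)
T5 shear: x ← x + 2·z: (2, 89/13, 107/13) → (240/13, 89/13, 107/13); (0, -55/13, 37/13) → (74/13, -55/13, 37/13)
T6 rotate right-handed about the y-axis with cos θ = 4/5, sin θ = 3/5: (240/13, 89/13, 107/13) → (1281/65, 89/13, -292/65); (74/13, -55/13, 37/13) → (407/65, -55/13, -74/65)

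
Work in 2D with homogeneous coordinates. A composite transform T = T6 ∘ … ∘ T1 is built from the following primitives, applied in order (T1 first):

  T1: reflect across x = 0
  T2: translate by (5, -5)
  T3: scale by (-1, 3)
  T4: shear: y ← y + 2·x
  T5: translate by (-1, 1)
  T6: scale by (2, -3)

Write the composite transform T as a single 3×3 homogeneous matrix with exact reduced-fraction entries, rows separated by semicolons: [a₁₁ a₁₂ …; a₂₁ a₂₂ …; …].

T1 = [-1 0 0; 0 1 0; 0 0 1]
T2·T1 = [-1 0 5; 0 1 -5; 0 0 1]
T3·…·T1 = [1 0 -5; 0 3 -15; 0 0 1]
T4·…·T1 = [1 0 -5; 2 3 -25; 0 0 1]
T5·…·T1 = [1 0 -6; 2 3 -24; 0 0 1]
T6·…·T1 = [2 0 -12; -6 -9 72; 0 0 1]

T = [2 0 -12; -6 -9 72; 0 0 1]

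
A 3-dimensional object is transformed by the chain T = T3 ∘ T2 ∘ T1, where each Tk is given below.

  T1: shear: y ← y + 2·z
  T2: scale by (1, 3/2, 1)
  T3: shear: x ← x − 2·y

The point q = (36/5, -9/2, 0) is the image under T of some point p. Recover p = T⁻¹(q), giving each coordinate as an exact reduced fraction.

T1 = [1 0 0 0; 0 1 2 0; 0 0 1 0; 0 0 0 1]
T2·T1 = [1 0 0 0; 0 3/2 3 0; 0 0 1 0; 0 0 0 1]
T3·…·T1 = [1 -3 -6 0; 0 3/2 3 0; 0 0 1 0; 0 0 0 1]
det M = 3/2; M⁻¹ = [1 2 0 0; 0 2/3 -2 0; 0 0 1 0; 0 0 0 1]
M⁻¹ · (36/5, -9/2, 0)ᵀ = (-9/5, -3, 0)ᵀ

p = (-9/5, -3, 0)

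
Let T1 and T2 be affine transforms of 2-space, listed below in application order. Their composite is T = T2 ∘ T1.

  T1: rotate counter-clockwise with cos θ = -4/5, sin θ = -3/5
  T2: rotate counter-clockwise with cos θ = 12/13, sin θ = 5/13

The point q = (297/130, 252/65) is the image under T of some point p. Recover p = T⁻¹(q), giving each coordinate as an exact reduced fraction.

T1 = [-4/5 3/5 0; -3/5 -4/5 0; 0 0 1]
T2·T1 = [-33/65 56/65 0; -56/65 -33/65 0; 0 0 1]
det M = 1; M⁻¹ = [-33/65 -56/65 0; 56/65 -33/65 0; 0 0 1]
M⁻¹ · (297/130, 252/65)ᵀ = (-9/2, 0)ᵀ

p = (-9/2, 0)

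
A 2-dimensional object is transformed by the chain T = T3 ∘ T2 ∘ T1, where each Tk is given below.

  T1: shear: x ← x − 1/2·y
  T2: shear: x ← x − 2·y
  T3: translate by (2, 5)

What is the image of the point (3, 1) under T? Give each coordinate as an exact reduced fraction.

T(p) = (5/2, 6)

T1 shear: x ← x − 1/2·y: (3, 1) → (5/2, 1)
T2 shear: x ← x − 2·y: (5/2, 1) → (1/2, 1)
T3 translate by (2, 5): (1/2, 1) → (5/2, 6)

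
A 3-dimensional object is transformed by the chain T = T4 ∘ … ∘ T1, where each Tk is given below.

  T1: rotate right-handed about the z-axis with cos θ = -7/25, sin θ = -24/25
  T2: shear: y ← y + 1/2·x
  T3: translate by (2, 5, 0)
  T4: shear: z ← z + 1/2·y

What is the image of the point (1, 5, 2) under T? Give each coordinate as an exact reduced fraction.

T(p) = (163/25, 49/10, 89/20)

T1 rotate right-handed about the z-axis with cos θ = -7/25, sin θ = -24/25: (1, 5, 2) → (113/25, -59/25, 2)
T2 shear: y ← y + 1/2·x: (113/25, -59/25, 2) → (113/25, -1/10, 2)
T3 translate by (2, 5, 0): (113/25, -1/10, 2) → (163/25, 49/10, 2)
T4 shear: z ← z + 1/2·y: (163/25, 49/10, 2) → (163/25, 49/10, 89/20)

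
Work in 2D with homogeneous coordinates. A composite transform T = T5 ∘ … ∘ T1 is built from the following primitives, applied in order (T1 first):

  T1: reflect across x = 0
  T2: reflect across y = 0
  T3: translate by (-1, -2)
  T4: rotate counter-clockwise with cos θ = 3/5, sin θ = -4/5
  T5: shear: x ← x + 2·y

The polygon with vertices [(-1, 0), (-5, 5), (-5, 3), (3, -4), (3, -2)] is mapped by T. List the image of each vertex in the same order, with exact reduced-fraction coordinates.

T1 reflect across x = 0: (-1, 0) → (1, 0); (-5, 5) → (5, 5); (-5, 3) → (5, 3); (3, -4) → (-3, -4); (3, -2) → (-3, -2)
T2 reflect across y = 0: (1, 0) → (1, 0); (5, 5) → (5, -5); (5, 3) → (5, -3); (-3, -4) → (-3, 4); (-3, -2) → (-3, 2)
T3 translate by (-1, -2): (1, 0) → (0, -2); (5, -5) → (4, -7); (5, -3) → (4, -5); (-3, 4) → (-4, 2); (-3, 2) → (-4, 0)
T4 rotate counter-clockwise with cos θ = 3/5, sin θ = -4/5: (0, -2) → (-8/5, -6/5); (4, -7) → (-16/5, -37/5); (4, -5) → (-8/5, -31/5); (-4, 2) → (-4/5, 22/5); (-4, 0) → (-12/5, 16/5)
T5 shear: x ← x + 2·y: (-8/5, -6/5) → (-4, -6/5); (-16/5, -37/5) → (-18, -37/5); (-8/5, -31/5) → (-14, -31/5); (-4/5, 22/5) → (8, 22/5); (-12/5, 16/5) → (4, 16/5)

image vertices: (-4, -6/5), (-18, -37/5), (-14, -31/5), (8, 22/5), (4, 16/5)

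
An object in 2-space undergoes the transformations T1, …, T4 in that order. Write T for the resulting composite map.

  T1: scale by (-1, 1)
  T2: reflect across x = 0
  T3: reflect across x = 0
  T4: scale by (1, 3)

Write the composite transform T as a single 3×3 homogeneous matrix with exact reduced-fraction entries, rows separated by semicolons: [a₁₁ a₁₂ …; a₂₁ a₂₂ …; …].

T = [-1 0 0; 0 3 0; 0 0 1]

T1 = [-1 0 0; 0 1 0; 0 0 1]
T2·T1 = [1 0 0; 0 1 0; 0 0 1]
T3·…·T1 = [-1 0 0; 0 1 0; 0 0 1]
T4·…·T1 = [-1 0 0; 0 3 0; 0 0 1]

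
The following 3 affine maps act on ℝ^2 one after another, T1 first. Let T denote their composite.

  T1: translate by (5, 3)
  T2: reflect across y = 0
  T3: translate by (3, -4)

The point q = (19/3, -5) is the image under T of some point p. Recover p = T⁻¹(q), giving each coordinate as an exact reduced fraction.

p = (-5/3, -2)

T1 = [1 0 5; 0 1 3; 0 0 1]
T2·T1 = [1 0 5; 0 -1 -3; 0 0 1]
T3·…·T1 = [1 0 8; 0 -1 -7; 0 0 1]
det M = -1; M⁻¹ = [1 0 -8; 0 -1 -7; 0 0 1]
M⁻¹ · (19/3, -5)ᵀ = (-5/3, -2)ᵀ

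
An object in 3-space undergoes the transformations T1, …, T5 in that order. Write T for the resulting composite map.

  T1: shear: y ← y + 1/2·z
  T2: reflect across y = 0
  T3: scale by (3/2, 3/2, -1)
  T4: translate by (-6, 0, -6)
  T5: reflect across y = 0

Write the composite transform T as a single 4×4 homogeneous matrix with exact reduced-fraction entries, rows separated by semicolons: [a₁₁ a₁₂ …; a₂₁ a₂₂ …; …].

T1 = [1 0 0 0; 0 1 1/2 0; 0 0 1 0; 0 0 0 1]
T2·T1 = [1 0 0 0; 0 -1 -1/2 0; 0 0 1 0; 0 0 0 1]
T3·…·T1 = [3/2 0 0 0; 0 -3/2 -3/4 0; 0 0 -1 0; 0 0 0 1]
T4·…·T1 = [3/2 0 0 -6; 0 -3/2 -3/4 0; 0 0 -1 -6; 0 0 0 1]
T5·…·T1 = [3/2 0 0 -6; 0 3/2 3/4 0; 0 0 -1 -6; 0 0 0 1]

T = [3/2 0 0 -6; 0 3/2 3/4 0; 0 0 -1 -6; 0 0 0 1]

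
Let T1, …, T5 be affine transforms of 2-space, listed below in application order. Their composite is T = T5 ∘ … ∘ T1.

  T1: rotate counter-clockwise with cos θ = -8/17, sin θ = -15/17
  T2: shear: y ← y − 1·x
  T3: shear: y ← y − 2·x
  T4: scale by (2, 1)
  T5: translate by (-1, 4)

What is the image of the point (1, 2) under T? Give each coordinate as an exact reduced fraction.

T(p) = (27/17, -29/17)

T1 rotate counter-clockwise with cos θ = -8/17, sin θ = -15/17: (1, 2) → (22/17, -31/17)
T2 shear: y ← y − 1·x: (22/17, -31/17) → (22/17, -53/17)
T3 shear: y ← y − 2·x: (22/17, -53/17) → (22/17, -97/17)
T4 scale by (2, 1): (22/17, -97/17) → (44/17, -97/17)
T5 translate by (-1, 4): (44/17, -97/17) → (27/17, -29/17)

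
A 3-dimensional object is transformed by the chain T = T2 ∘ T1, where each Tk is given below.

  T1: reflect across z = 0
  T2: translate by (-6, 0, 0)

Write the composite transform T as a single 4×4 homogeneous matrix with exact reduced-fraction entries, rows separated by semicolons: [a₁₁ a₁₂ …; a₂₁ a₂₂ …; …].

T = [1 0 0 -6; 0 1 0 0; 0 0 -1 0; 0 0 0 1]

T1 = [1 0 0 0; 0 1 0 0; 0 0 -1 0; 0 0 0 1]
T2·T1 = [1 0 0 -6; 0 1 0 0; 0 0 -1 0; 0 0 0 1]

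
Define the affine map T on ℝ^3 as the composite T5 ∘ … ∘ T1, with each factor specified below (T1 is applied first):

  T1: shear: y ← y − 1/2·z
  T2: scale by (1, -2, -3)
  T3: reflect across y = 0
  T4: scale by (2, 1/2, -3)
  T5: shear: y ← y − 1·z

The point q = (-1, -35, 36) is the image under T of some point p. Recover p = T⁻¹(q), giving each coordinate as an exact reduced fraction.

T1 = [1 0 0 0; 0 1 -1/2 0; 0 0 1 0; 0 0 0 1]
T2·T1 = [1 0 0 0; 0 -2 1 0; 0 0 -3 0; 0 0 0 1]
T3·…·T1 = [1 0 0 0; 0 2 -1 0; 0 0 -3 0; 0 0 0 1]
T4·…·T1 = [2 0 0 0; 0 1 -1/2 0; 0 0 9 0; 0 0 0 1]
T5·…·T1 = [2 0 0 0; 0 1 -19/2 0; 0 0 9 0; 0 0 0 1]
det M = 18; M⁻¹ = [1/2 0 0 0; 0 1 19/18 0; 0 0 1/9 0; 0 0 0 1]
M⁻¹ · (-1, -35, 36)ᵀ = (-1/2, 3, 4)ᵀ

p = (-1/2, 3, 4)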